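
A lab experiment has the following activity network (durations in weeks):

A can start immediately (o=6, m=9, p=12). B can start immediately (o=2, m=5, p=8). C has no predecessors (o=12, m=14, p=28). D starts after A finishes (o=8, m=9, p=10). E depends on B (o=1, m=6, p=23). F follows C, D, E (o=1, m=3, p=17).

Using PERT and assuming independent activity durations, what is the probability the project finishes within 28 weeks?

te_A = (6 + 4·9 + 12)/6 = 54/6 = 9; σ²_A = ((12−6)/6)² = 1.000
te_B = (2 + 4·5 + 8)/6 = 30/6 = 5; σ²_B = ((8−2)/6)² = 1.000
te_C = (12 + 4·14 + 28)/6 = 96/6 = 16; σ²_C = ((28−12)/6)² = 7.111
te_D = (8 + 4·9 + 10)/6 = 54/6 = 9; σ²_D = ((10−8)/6)² = 0.111
te_E = (1 + 4·6 + 23)/6 = 48/6 = 8; σ²_E = ((23−1)/6)² = 13.444
te_F = (1 + 4·3 + 17)/6 = 30/6 = 5; σ²_F = ((17−1)/6)² = 7.111

Forward pass:
ES_A = 0; EF_A = 9
ES_B = 0; EF_B = 5
ES_C = 0; EF_C = 16
ES_D = 9; EF_D = 9+9 = 18
ES_E = 5; EF_E = 5+8 = 13
ES_F = max(EF_C=16, EF_D=18, EF_E=13) = 18; EF_F = 18+5 = 23
Expected project duration μ = 23 weeks. Critical path: A → D → F.

Variance along critical path = 1.000 + 0.111 + 7.111 = 8.222; σ = √8.222 = 2.867 weeks.
Z = (28 − 23) / 2.867 = 1.744
P(T ≤ 28) = Φ(1.744) ≈ 0.959

0.959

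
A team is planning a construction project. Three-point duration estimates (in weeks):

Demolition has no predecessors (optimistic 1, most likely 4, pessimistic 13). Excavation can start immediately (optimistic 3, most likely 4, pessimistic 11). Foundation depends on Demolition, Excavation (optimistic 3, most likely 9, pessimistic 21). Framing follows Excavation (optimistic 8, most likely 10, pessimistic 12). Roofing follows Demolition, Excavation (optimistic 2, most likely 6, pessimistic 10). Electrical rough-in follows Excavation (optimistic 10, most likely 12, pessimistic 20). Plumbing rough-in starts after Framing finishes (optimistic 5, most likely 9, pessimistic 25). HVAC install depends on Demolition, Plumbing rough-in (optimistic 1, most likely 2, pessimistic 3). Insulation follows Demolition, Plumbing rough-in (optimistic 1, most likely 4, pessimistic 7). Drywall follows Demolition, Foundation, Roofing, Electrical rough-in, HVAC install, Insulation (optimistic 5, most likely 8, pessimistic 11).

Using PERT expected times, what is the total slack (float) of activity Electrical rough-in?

te_Demolition = (1 + 4·4 + 13)/6 = 30/6 = 5
te_Excavation = (3 + 4·4 + 11)/6 = 30/6 = 5
te_Foundation = (3 + 4·9 + 21)/6 = 60/6 = 10
te_Framing = (8 + 4·10 + 12)/6 = 60/6 = 10
te_Roofing = (2 + 4·6 + 10)/6 = 36/6 = 6
te_Electrical rough-in = (10 + 4·12 + 20)/6 = 78/6 = 13
te_Plumbing rough-in = (5 + 4·9 + 25)/6 = 66/6 = 11
te_HVAC install = (1 + 4·2 + 3)/6 = 12/6 = 2
te_Insulation = (1 + 4·4 + 7)/6 = 24/6 = 4
te_Drywall = (5 + 4·8 + 11)/6 = 48/6 = 8

Forward pass:
ES_Demolition = 0; EF_Demolition = 5
ES_Excavation = 0; EF_Excavation = 5
ES_Foundation = max(EF_Demolition=5, EF_Excavation=5) = 5; EF_Foundation = 5+10 = 15
ES_Framing = 5; EF_Framing = 5+10 = 15
ES_Roofing = max(EF_Demolition=5, EF_Excavation=5) = 5; EF_Roofing = 5+6 = 11
ES_Electrical rough-in = 5; EF_Electrical rough-in = 5+13 = 18
ES_Plumbing rough-in = 15; EF_Plumbing rough-in = 15+11 = 26
ES_HVAC install = max(EF_Demolition=5, EF_Plumbing rough-in=26) = 26; EF_HVAC install = 26+2 = 28
ES_Insulation = max(EF_Demolition=5, EF_Plumbing rough-in=26) = 26; EF_Insulation = 26+4 = 30
ES_Drywall = max(EF_Demolition=5, EF_Foundation=15, EF_Roofing=11, EF_Electrical rough-in=18, EF_HVAC install=28, EF_Insulation=30) = 30; EF_Drywall = 30+8 = 38
Expected project duration μ = 38 weeks. Critical path: Excavation → Framing → Plumbing rough-in → Insulation → Drywall.

Backward pass:
LF_Drywall = 38; LS_Drywall = 38−8 = 30
LF_Insulation = LS_Drywall = 30; LS_Insulation = 30−4 = 26
LF_HVAC install = LS_Drywall = 30; LS_HVAC install = 30−2 = 28
LF_Plumbing rough-in = min(LS_HVAC install=28, LS_Insulation=26) = 26; LS_Plumbing rough-in = 26−11 = 15
LF_Electrical rough-in = LS_Drywall = 30; LS_Electrical rough-in = 30−13 = 17
LF_Roofing = LS_Drywall = 30; LS_Roofing = 30−6 = 24
LF_Framing = LS_Plumbing rough-in = 15; LS_Framing = 15−10 = 5
LF_Foundation = LS_Drywall = 30; LS_Foundation = 30−10 = 20
LF_Excavation = min(LS_Foundation=20, LS_Framing=5, LS_Roofing=24, LS_Electrical rough-in=17) = 5; LS_Excavation = 5−5 = 0
LF_Demolition = min(LS_Foundation=20, LS_Roofing=24, LS_HVAC install=28, LS_Insulation=26, LS_Drywall=30) = 20; LS_Demolition = 20−5 = 15
Slack_Electrical rough-in = LS_Electrical rough-in − ES_Electrical rough-in = 17 − 5 = 12

12 weeks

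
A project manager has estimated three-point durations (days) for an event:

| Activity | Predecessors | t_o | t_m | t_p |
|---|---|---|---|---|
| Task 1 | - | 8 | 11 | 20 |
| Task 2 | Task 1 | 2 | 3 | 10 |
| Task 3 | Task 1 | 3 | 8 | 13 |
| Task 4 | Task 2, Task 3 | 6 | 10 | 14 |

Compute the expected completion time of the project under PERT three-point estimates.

te_Task 1 = (8 + 4·11 + 20)/6 = 72/6 = 12
te_Task 2 = (2 + 4·3 + 10)/6 = 24/6 = 4
te_Task 3 = (3 + 4·8 + 13)/6 = 48/6 = 8
te_Task 4 = (6 + 4·10 + 14)/6 = 60/6 = 10

Forward pass:
ES_Task 1 = 0; EF_Task 1 = 12
ES_Task 2 = 12; EF_Task 2 = 12+4 = 16
ES_Task 3 = 12; EF_Task 3 = 12+8 = 20
ES_Task 4 = max(EF_Task 2=16, EF_Task 3=20) = 20; EF_Task 4 = 20+10 = 30
Expected project duration μ = 30 days. Critical path: Task 1 → Task 3 → Task 4.

30 days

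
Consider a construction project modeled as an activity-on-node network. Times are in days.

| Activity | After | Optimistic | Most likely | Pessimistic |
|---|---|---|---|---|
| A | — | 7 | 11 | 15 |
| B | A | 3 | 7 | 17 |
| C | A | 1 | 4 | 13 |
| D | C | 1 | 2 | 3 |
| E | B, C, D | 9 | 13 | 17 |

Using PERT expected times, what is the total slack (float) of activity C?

te_A = (7 + 4·11 + 15)/6 = 66/6 = 11
te_B = (3 + 4·7 + 17)/6 = 48/6 = 8
te_C = (1 + 4·4 + 13)/6 = 30/6 = 5
te_D = (1 + 4·2 + 3)/6 = 12/6 = 2
te_E = (9 + 4·13 + 17)/6 = 78/6 = 13

Forward pass:
ES_A = 0; EF_A = 11
ES_B = 11; EF_B = 11+8 = 19
ES_C = 11; EF_C = 11+5 = 16
ES_D = 16; EF_D = 16+2 = 18
ES_E = max(EF_B=19, EF_C=16, EF_D=18) = 19; EF_E = 19+13 = 32
Expected project duration μ = 32 days. Critical path: A → B → E.

Backward pass:
LF_E = 32; LS_E = 32−13 = 19
LF_D = LS_E = 19; LS_D = 19−2 = 17
LF_C = min(LS_D=17, LS_E=19) = 17; LS_C = 17−5 = 12
LF_B = LS_E = 19; LS_B = 19−8 = 11
LF_A = min(LS_B=11, LS_C=12) = 11; LS_A = 11−11 = 0
Slack_C = LS_C − ES_C = 12 − 11 = 1

1 days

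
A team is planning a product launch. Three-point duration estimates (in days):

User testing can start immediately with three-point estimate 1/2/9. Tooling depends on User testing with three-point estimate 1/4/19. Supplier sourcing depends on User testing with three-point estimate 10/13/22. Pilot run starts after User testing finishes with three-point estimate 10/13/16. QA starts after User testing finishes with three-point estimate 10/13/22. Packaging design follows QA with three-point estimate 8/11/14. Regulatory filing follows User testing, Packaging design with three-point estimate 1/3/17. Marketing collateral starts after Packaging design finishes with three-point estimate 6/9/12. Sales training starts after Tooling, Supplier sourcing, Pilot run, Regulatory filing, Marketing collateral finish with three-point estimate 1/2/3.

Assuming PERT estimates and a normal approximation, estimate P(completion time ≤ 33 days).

0.016

te_User testing = (1 + 4·2 + 9)/6 = 18/6 = 3; σ²_User testing = ((9−1)/6)² = 1.778
te_Tooling = (1 + 4·4 + 19)/6 = 36/6 = 6; σ²_Tooling = ((19−1)/6)² = 9.000
te_Supplier sourcing = (10 + 4·13 + 22)/6 = 84/6 = 14; σ²_Supplier sourcing = ((22−10)/6)² = 4.000
te_Pilot run = (10 + 4·13 + 16)/6 = 78/6 = 13; σ²_Pilot run = ((16−10)/6)² = 1.000
te_QA = (10 + 4·13 + 22)/6 = 84/6 = 14; σ²_QA = ((22−10)/6)² = 4.000
te_Packaging design = (8 + 4·11 + 14)/6 = 66/6 = 11; σ²_Packaging design = ((14−8)/6)² = 1.000
te_Regulatory filing = (1 + 4·3 + 17)/6 = 30/6 = 5; σ²_Regulatory filing = ((17−1)/6)² = 7.111
te_Marketing collateral = (6 + 4·9 + 12)/6 = 54/6 = 9; σ²_Marketing collateral = ((12−6)/6)² = 1.000
te_Sales training = (1 + 4·2 + 3)/6 = 12/6 = 2; σ²_Sales training = ((3−1)/6)² = 0.111

Forward pass:
ES_User testing = 0; EF_User testing = 3
ES_Tooling = 3; EF_Tooling = 3+6 = 9
ES_Supplier sourcing = 3; EF_Supplier sourcing = 3+14 = 17
ES_Pilot run = 3; EF_Pilot run = 3+13 = 16
ES_QA = 3; EF_QA = 3+14 = 17
ES_Packaging design = 17; EF_Packaging design = 17+11 = 28
ES_Regulatory filing = max(EF_User testing=3, EF_Packaging design=28) = 28; EF_Regulatory filing = 28+5 = 33
ES_Marketing collateral = 28; EF_Marketing collateral = 28+9 = 37
ES_Sales training = max(EF_Tooling=9, EF_Supplier sourcing=17, EF_Pilot run=16, EF_Regulatory filing=33, EF_Marketing collateral=37) = 37; EF_Sales training = 37+2 = 39
Expected project duration μ = 39 days. Critical path: User testing → QA → Packaging design → Marketing collateral → Sales training.

Variance along critical path = 1.778 + 4.000 + 1.000 + 1.000 + 0.111 = 7.889; σ = √7.889 = 2.809 days.
Z = (33 − 39) / 2.809 = -2.136
P(T ≤ 33) = Φ(-2.136) ≈ 0.016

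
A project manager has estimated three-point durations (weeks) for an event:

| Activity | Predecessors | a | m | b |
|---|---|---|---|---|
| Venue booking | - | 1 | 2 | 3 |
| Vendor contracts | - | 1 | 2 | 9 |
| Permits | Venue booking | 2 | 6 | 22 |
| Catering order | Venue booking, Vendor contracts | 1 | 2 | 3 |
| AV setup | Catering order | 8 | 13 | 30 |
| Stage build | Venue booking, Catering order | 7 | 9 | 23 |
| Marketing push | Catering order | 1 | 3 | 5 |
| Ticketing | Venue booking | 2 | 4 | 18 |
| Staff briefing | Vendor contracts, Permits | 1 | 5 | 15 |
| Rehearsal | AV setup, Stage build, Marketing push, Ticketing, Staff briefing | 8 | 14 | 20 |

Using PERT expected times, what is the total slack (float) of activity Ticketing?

te_Venue booking = (1 + 4·2 + 3)/6 = 12/6 = 2
te_Vendor contracts = (1 + 4·2 + 9)/6 = 18/6 = 3
te_Permits = (2 + 4·6 + 22)/6 = 48/6 = 8
te_Catering order = (1 + 4·2 + 3)/6 = 12/6 = 2
te_AV setup = (8 + 4·13 + 30)/6 = 90/6 = 15
te_Stage build = (7 + 4·9 + 23)/6 = 66/6 = 11
te_Marketing push = (1 + 4·3 + 5)/6 = 18/6 = 3
te_Ticketing = (2 + 4·4 + 18)/6 = 36/6 = 6
te_Staff briefing = (1 + 4·5 + 15)/6 = 36/6 = 6
te_Rehearsal = (8 + 4·14 + 20)/6 = 84/6 = 14

Forward pass:
ES_Venue booking = 0; EF_Venue booking = 2
ES_Vendor contracts = 0; EF_Vendor contracts = 3
ES_Permits = 2; EF_Permits = 2+8 = 10
ES_Catering order = max(EF_Venue booking=2, EF_Vendor contracts=3) = 3; EF_Catering order = 3+2 = 5
ES_AV setup = 5; EF_AV setup = 5+15 = 20
ES_Stage build = max(EF_Venue booking=2, EF_Catering order=5) = 5; EF_Stage build = 5+11 = 16
ES_Marketing push = 5; EF_Marketing push = 5+3 = 8
ES_Ticketing = 2; EF_Ticketing = 2+6 = 8
ES_Staff briefing = max(EF_Vendor contracts=3, EF_Permits=10) = 10; EF_Staff briefing = 10+6 = 16
ES_Rehearsal = max(EF_AV setup=20, EF_Stage build=16, EF_Marketing push=8, EF_Ticketing=8, EF_Staff briefing=16) = 20; EF_Rehearsal = 20+14 = 34
Expected project duration μ = 34 weeks. Critical path: Vendor contracts → Catering order → AV setup → Rehearsal.

Backward pass:
LF_Rehearsal = 34; LS_Rehearsal = 34−14 = 20
LF_Staff briefing = LS_Rehearsal = 20; LS_Staff briefing = 20−6 = 14
LF_Ticketing = LS_Rehearsal = 20; LS_Ticketing = 20−6 = 14
LF_Marketing push = LS_Rehearsal = 20; LS_Marketing push = 20−3 = 17
LF_Stage build = LS_Rehearsal = 20; LS_Stage build = 20−11 = 9
LF_AV setup = LS_Rehearsal = 20; LS_AV setup = 20−15 = 5
LF_Catering order = min(LS_AV setup=5, LS_Stage build=9, LS_Marketing push=17) = 5; LS_Catering order = 5−2 = 3
LF_Permits = LS_Staff briefing = 14; LS_Permits = 14−8 = 6
LF_Vendor contracts = min(LS_Catering order=3, LS_Staff briefing=14) = 3; LS_Vendor contracts = 3−3 = 0
LF_Venue booking = min(LS_Permits=6, LS_Catering order=3, LS_Stage build=9, LS_Ticketing=14) = 3; LS_Venue booking = 3−2 = 1
Slack_Ticketing = LS_Ticketing − ES_Ticketing = 14 − 2 = 12

12 weeks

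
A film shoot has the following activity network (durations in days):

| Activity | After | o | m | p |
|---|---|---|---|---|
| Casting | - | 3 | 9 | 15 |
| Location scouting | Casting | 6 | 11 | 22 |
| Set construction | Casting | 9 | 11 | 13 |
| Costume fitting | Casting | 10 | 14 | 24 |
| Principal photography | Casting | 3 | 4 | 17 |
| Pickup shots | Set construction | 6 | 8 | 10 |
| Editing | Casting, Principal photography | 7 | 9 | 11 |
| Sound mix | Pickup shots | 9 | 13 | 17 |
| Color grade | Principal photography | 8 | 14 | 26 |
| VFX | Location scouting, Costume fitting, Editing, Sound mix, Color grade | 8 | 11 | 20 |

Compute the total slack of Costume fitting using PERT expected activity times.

te_Casting = (3 + 4·9 + 15)/6 = 54/6 = 9
te_Location scouting = (6 + 4·11 + 22)/6 = 72/6 = 12
te_Set construction = (9 + 4·11 + 13)/6 = 66/6 = 11
te_Costume fitting = (10 + 4·14 + 24)/6 = 90/6 = 15
te_Principal photography = (3 + 4·4 + 17)/6 = 36/6 = 6
te_Pickup shots = (6 + 4·8 + 10)/6 = 48/6 = 8
te_Editing = (7 + 4·9 + 11)/6 = 54/6 = 9
te_Sound mix = (9 + 4·13 + 17)/6 = 78/6 = 13
te_Color grade = (8 + 4·14 + 26)/6 = 90/6 = 15
te_VFX = (8 + 4·11 + 20)/6 = 72/6 = 12

Forward pass:
ES_Casting = 0; EF_Casting = 9
ES_Location scouting = 9; EF_Location scouting = 9+12 = 21
ES_Set construction = 9; EF_Set construction = 9+11 = 20
ES_Costume fitting = 9; EF_Costume fitting = 9+15 = 24
ES_Principal photography = 9; EF_Principal photography = 9+6 = 15
ES_Pickup shots = 20; EF_Pickup shots = 20+8 = 28
ES_Editing = max(EF_Casting=9, EF_Principal photography=15) = 15; EF_Editing = 15+9 = 24
ES_Sound mix = 28; EF_Sound mix = 28+13 = 41
ES_Color grade = 15; EF_Color grade = 15+15 = 30
ES_VFX = max(EF_Location scouting=21, EF_Costume fitting=24, EF_Editing=24, EF_Sound mix=41, EF_Color grade=30) = 41; EF_VFX = 41+12 = 53
Expected project duration μ = 53 days. Critical path: Casting → Set construction → Pickup shots → Sound mix → VFX.

Backward pass:
LF_VFX = 53; LS_VFX = 53−12 = 41
LF_Color grade = LS_VFX = 41; LS_Color grade = 41−15 = 26
LF_Sound mix = LS_VFX = 41; LS_Sound mix = 41−13 = 28
LF_Editing = LS_VFX = 41; LS_Editing = 41−9 = 32
LF_Pickup shots = LS_Sound mix = 28; LS_Pickup shots = 28−8 = 20
LF_Principal photography = min(LS_Editing=32, LS_Color grade=26) = 26; LS_Principal photography = 26−6 = 20
LF_Costume fitting = LS_VFX = 41; LS_Costume fitting = 41−15 = 26
LF_Set construction = LS_Pickup shots = 20; LS_Set construction = 20−11 = 9
LF_Location scouting = LS_VFX = 41; LS_Location scouting = 41−12 = 29
LF_Casting = min(LS_Location scouting=29, LS_Set construction=9, LS_Costume fitting=26, LS_Principal photography=20, LS_Editing=32) = 9; LS_Casting = 9−9 = 0
Slack_Costume fitting = LS_Costume fitting − ES_Costume fitting = 26 − 9 = 17

17 days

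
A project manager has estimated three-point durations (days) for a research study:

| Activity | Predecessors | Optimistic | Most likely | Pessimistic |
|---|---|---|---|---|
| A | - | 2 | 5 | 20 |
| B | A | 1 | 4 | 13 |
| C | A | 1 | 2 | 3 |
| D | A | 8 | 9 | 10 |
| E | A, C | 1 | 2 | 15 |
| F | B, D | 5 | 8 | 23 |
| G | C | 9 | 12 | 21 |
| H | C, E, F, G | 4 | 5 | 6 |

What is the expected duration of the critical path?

te_A = (2 + 4·5 + 20)/6 = 42/6 = 7
te_B = (1 + 4·4 + 13)/6 = 30/6 = 5
te_C = (1 + 4·2 + 3)/6 = 12/6 = 2
te_D = (8 + 4·9 + 10)/6 = 54/6 = 9
te_E = (1 + 4·2 + 15)/6 = 24/6 = 4
te_F = (5 + 4·8 + 23)/6 = 60/6 = 10
te_G = (9 + 4·12 + 21)/6 = 78/6 = 13
te_H = (4 + 4·5 + 6)/6 = 30/6 = 5

Forward pass:
ES_A = 0; EF_A = 7
ES_B = 7; EF_B = 7+5 = 12
ES_C = 7; EF_C = 7+2 = 9
ES_D = 7; EF_D = 7+9 = 16
ES_E = max(EF_A=7, EF_C=9) = 9; EF_E = 9+4 = 13
ES_F = max(EF_B=12, EF_D=16) = 16; EF_F = 16+10 = 26
ES_G = 9; EF_G = 9+13 = 22
ES_H = max(EF_C=9, EF_E=13, EF_F=26, EF_G=22) = 26; EF_H = 26+5 = 31
Expected project duration μ = 31 days. Critical path: A → D → F → H.

31 days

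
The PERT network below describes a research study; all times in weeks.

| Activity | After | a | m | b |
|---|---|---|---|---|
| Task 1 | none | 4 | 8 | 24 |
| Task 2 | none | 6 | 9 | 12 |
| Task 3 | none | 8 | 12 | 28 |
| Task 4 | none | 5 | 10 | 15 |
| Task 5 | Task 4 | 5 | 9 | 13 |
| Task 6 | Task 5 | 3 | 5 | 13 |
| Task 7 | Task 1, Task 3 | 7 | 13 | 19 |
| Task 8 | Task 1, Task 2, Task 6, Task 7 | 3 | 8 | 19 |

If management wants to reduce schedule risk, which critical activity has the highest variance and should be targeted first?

Task 3

te_Task 1 = (4 + 4·8 + 24)/6 = 60/6 = 10; σ²_Task 1 = ((24−4)/6)² = 11.111
te_Task 2 = (6 + 4·9 + 12)/6 = 54/6 = 9; σ²_Task 2 = ((12−6)/6)² = 1.000
te_Task 3 = (8 + 4·12 + 28)/6 = 84/6 = 14; σ²_Task 3 = ((28−8)/6)² = 11.111
te_Task 4 = (5 + 4·10 + 15)/6 = 60/6 = 10; σ²_Task 4 = ((15−5)/6)² = 2.778
te_Task 5 = (5 + 4·9 + 13)/6 = 54/6 = 9; σ²_Task 5 = ((13−5)/6)² = 1.778
te_Task 6 = (3 + 4·5 + 13)/6 = 36/6 = 6; σ²_Task 6 = ((13−3)/6)² = 2.778
te_Task 7 = (7 + 4·13 + 19)/6 = 78/6 = 13; σ²_Task 7 = ((19−7)/6)² = 4.000
te_Task 8 = (3 + 4·8 + 19)/6 = 54/6 = 9; σ²_Task 8 = ((19−3)/6)² = 7.111

Forward pass:
ES_Task 1 = 0; EF_Task 1 = 10
ES_Task 2 = 0; EF_Task 2 = 9
ES_Task 3 = 0; EF_Task 3 = 14
ES_Task 4 = 0; EF_Task 4 = 10
ES_Task 5 = 10; EF_Task 5 = 10+9 = 19
ES_Task 6 = 19; EF_Task 6 = 19+6 = 25
ES_Task 7 = max(EF_Task 1=10, EF_Task 3=14) = 14; EF_Task 7 = 14+13 = 27
ES_Task 8 = max(EF_Task 1=10, EF_Task 2=9, EF_Task 6=25, EF_Task 7=27) = 27; EF_Task 8 = 27+9 = 36
Expected project duration μ = 36 weeks. Critical path: Task 3 → Task 7 → Task 8.

Variances on critical path: σ²_Task 3=11.111, σ²_Task 7=4.000, σ²_Task 8=7.111.
Largest is σ²_Task 3 = 11.111.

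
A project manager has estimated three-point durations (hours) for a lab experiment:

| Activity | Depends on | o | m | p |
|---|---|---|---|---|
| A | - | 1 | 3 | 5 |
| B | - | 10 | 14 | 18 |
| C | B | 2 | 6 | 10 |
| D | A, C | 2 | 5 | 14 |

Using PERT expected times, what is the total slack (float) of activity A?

17 hours

te_A = (1 + 4·3 + 5)/6 = 18/6 = 3
te_B = (10 + 4·14 + 18)/6 = 84/6 = 14
te_C = (2 + 4·6 + 10)/6 = 36/6 = 6
te_D = (2 + 4·5 + 14)/6 = 36/6 = 6

Forward pass:
ES_A = 0; EF_A = 3
ES_B = 0; EF_B = 14
ES_C = 14; EF_C = 14+6 = 20
ES_D = max(EF_A=3, EF_C=20) = 20; EF_D = 20+6 = 26
Expected project duration μ = 26 hours. Critical path: B → C → D.

Backward pass:
LF_D = 26; LS_D = 26−6 = 20
LF_C = LS_D = 20; LS_C = 20−6 = 14
LF_B = LS_C = 14; LS_B = 14−14 = 0
LF_A = LS_D = 20; LS_A = 20−3 = 17
Slack_A = LS_A − ES_A = 17 − 0 = 17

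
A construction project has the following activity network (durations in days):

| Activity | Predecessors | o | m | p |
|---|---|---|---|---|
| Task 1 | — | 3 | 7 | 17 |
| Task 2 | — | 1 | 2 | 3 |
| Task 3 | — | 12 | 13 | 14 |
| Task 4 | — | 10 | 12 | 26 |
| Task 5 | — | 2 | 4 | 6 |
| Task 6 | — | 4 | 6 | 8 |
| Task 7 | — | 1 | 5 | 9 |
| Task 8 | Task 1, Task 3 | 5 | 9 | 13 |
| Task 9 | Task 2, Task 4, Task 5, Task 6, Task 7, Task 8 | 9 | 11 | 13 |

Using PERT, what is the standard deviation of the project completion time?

1.53 days

te_Task 1 = (3 + 4·7 + 17)/6 = 48/6 = 8; σ²_Task 1 = ((17−3)/6)² = 5.444
te_Task 2 = (1 + 4·2 + 3)/6 = 12/6 = 2; σ²_Task 2 = ((3−1)/6)² = 0.111
te_Task 3 = (12 + 4·13 + 14)/6 = 78/6 = 13; σ²_Task 3 = ((14−12)/6)² = 0.111
te_Task 4 = (10 + 4·12 + 26)/6 = 84/6 = 14; σ²_Task 4 = ((26−10)/6)² = 7.111
te_Task 5 = (2 + 4·4 + 6)/6 = 24/6 = 4; σ²_Task 5 = ((6−2)/6)² = 0.444
te_Task 6 = (4 + 4·6 + 8)/6 = 36/6 = 6; σ²_Task 6 = ((8−4)/6)² = 0.444
te_Task 7 = (1 + 4·5 + 9)/6 = 30/6 = 5; σ²_Task 7 = ((9−1)/6)² = 1.778
te_Task 8 = (5 + 4·9 + 13)/6 = 54/6 = 9; σ²_Task 8 = ((13−5)/6)² = 1.778
te_Task 9 = (9 + 4·11 + 13)/6 = 66/6 = 11; σ²_Task 9 = ((13−9)/6)² = 0.444

Forward pass:
ES_Task 1 = 0; EF_Task 1 = 8
ES_Task 2 = 0; EF_Task 2 = 2
ES_Task 3 = 0; EF_Task 3 = 13
ES_Task 4 = 0; EF_Task 4 = 14
ES_Task 5 = 0; EF_Task 5 = 4
ES_Task 6 = 0; EF_Task 6 = 6
ES_Task 7 = 0; EF_Task 7 = 5
ES_Task 8 = max(EF_Task 1=8, EF_Task 3=13) = 13; EF_Task 8 = 13+9 = 22
ES_Task 9 = max(EF_Task 2=2, EF_Task 4=14, EF_Task 5=4, EF_Task 6=6, EF_Task 7=5, EF_Task 8=22) = 22; EF_Task 9 = 22+11 = 33
Expected project duration μ = 33 days. Critical path: Task 3 → Task 8 → Task 9.

Variance along critical path = 0.111 + 1.778 + 0.444 = 2.333
σ = √2.333 = 1.528 days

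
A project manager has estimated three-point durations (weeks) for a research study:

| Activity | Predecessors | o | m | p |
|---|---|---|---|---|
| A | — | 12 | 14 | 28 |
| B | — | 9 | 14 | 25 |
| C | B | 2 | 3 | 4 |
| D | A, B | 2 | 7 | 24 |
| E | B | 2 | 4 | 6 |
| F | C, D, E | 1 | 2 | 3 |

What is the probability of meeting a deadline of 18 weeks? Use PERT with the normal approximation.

0.024

te_A = (12 + 4·14 + 28)/6 = 96/6 = 16; σ²_A = ((28−12)/6)² = 7.111
te_B = (9 + 4·14 + 25)/6 = 90/6 = 15; σ²_B = ((25−9)/6)² = 7.111
te_C = (2 + 4·3 + 4)/6 = 18/6 = 3; σ²_C = ((4−2)/6)² = 0.111
te_D = (2 + 4·7 + 24)/6 = 54/6 = 9; σ²_D = ((24−2)/6)² = 13.444
te_E = (2 + 4·4 + 6)/6 = 24/6 = 4; σ²_E = ((6−2)/6)² = 0.444
te_F = (1 + 4·2 + 3)/6 = 12/6 = 2; σ²_F = ((3−1)/6)² = 0.111

Forward pass:
ES_A = 0; EF_A = 16
ES_B = 0; EF_B = 15
ES_C = 15; EF_C = 15+3 = 18
ES_D = max(EF_A=16, EF_B=15) = 16; EF_D = 16+9 = 25
ES_E = 15; EF_E = 15+4 = 19
ES_F = max(EF_C=18, EF_D=25, EF_E=19) = 25; EF_F = 25+2 = 27
Expected project duration μ = 27 weeks. Critical path: A → D → F.

Variance along critical path = 7.111 + 13.444 + 0.111 = 20.667; σ = √20.667 = 4.546 weeks.
Z = (18 − 27) / 4.546 = -1.980
P(T ≤ 18) = Φ(-1.980) ≈ 0.024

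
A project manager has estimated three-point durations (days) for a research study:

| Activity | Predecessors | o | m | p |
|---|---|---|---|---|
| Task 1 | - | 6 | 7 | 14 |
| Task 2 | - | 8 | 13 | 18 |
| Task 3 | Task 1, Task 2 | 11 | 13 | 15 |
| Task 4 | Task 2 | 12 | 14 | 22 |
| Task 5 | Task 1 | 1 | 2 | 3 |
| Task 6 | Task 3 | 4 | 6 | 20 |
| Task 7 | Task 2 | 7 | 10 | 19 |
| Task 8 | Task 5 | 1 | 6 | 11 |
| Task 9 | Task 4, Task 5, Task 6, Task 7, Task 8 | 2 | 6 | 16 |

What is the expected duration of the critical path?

te_Task 1 = (6 + 4·7 + 14)/6 = 48/6 = 8
te_Task 2 = (8 + 4·13 + 18)/6 = 78/6 = 13
te_Task 3 = (11 + 4·13 + 15)/6 = 78/6 = 13
te_Task 4 = (12 + 4·14 + 22)/6 = 90/6 = 15
te_Task 5 = (1 + 4·2 + 3)/6 = 12/6 = 2
te_Task 6 = (4 + 4·6 + 20)/6 = 48/6 = 8
te_Task 7 = (7 + 4·10 + 19)/6 = 66/6 = 11
te_Task 8 = (1 + 4·6 + 11)/6 = 36/6 = 6
te_Task 9 = (2 + 4·6 + 16)/6 = 42/6 = 7

Forward pass:
ES_Task 1 = 0; EF_Task 1 = 8
ES_Task 2 = 0; EF_Task 2 = 13
ES_Task 3 = max(EF_Task 1=8, EF_Task 2=13) = 13; EF_Task 3 = 13+13 = 26
ES_Task 4 = 13; EF_Task 4 = 13+15 = 28
ES_Task 5 = 8; EF_Task 5 = 8+2 = 10
ES_Task 6 = 26; EF_Task 6 = 26+8 = 34
ES_Task 7 = 13; EF_Task 7 = 13+11 = 24
ES_Task 8 = 10; EF_Task 8 = 10+6 = 16
ES_Task 9 = max(EF_Task 4=28, EF_Task 5=10, EF_Task 6=34, EF_Task 7=24, EF_Task 8=16) = 34; EF_Task 9 = 34+7 = 41
Expected project duration μ = 41 days. Critical path: Task 2 → Task 3 → Task 6 → Task 9.

41 days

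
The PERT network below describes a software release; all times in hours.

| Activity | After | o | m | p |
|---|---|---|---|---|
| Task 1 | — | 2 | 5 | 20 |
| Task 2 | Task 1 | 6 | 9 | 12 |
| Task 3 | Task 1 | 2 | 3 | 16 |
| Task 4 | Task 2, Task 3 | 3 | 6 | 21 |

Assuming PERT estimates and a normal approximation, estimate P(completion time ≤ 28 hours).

te_Task 1 = (2 + 4·5 + 20)/6 = 42/6 = 7; σ²_Task 1 = ((20−2)/6)² = 9.000
te_Task 2 = (6 + 4·9 + 12)/6 = 54/6 = 9; σ²_Task 2 = ((12−6)/6)² = 1.000
te_Task 3 = (2 + 4·3 + 16)/6 = 30/6 = 5; σ²_Task 3 = ((16−2)/6)² = 5.444
te_Task 4 = (3 + 4·6 + 21)/6 = 48/6 = 8; σ²_Task 4 = ((21−3)/6)² = 9.000

Forward pass:
ES_Task 1 = 0; EF_Task 1 = 7
ES_Task 2 = 7; EF_Task 2 = 7+9 = 16
ES_Task 3 = 7; EF_Task 3 = 7+5 = 12
ES_Task 4 = max(EF_Task 2=16, EF_Task 3=12) = 16; EF_Task 4 = 16+8 = 24
Expected project duration μ = 24 hours. Critical path: Task 1 → Task 2 → Task 4.

Variance along critical path = 9.000 + 1.000 + 9.000 = 19.000; σ = √19.000 = 4.359 hours.
Z = (28 − 24) / 4.359 = 0.918
P(T ≤ 28) = Φ(0.918) ≈ 0.821

0.821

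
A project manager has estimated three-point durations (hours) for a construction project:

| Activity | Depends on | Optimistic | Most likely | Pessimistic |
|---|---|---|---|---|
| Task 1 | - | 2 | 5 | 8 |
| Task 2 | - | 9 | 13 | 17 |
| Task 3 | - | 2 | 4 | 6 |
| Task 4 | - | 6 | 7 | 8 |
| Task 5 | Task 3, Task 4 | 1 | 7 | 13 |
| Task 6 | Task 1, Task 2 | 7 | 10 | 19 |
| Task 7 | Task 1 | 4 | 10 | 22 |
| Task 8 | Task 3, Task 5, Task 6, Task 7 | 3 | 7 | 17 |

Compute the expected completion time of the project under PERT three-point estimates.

32 hours

te_Task 1 = (2 + 4·5 + 8)/6 = 30/6 = 5
te_Task 2 = (9 + 4·13 + 17)/6 = 78/6 = 13
te_Task 3 = (2 + 4·4 + 6)/6 = 24/6 = 4
te_Task 4 = (6 + 4·7 + 8)/6 = 42/6 = 7
te_Task 5 = (1 + 4·7 + 13)/6 = 42/6 = 7
te_Task 6 = (7 + 4·10 + 19)/6 = 66/6 = 11
te_Task 7 = (4 + 4·10 + 22)/6 = 66/6 = 11
te_Task 8 = (3 + 4·7 + 17)/6 = 48/6 = 8

Forward pass:
ES_Task 1 = 0; EF_Task 1 = 5
ES_Task 2 = 0; EF_Task 2 = 13
ES_Task 3 = 0; EF_Task 3 = 4
ES_Task 4 = 0; EF_Task 4 = 7
ES_Task 5 = max(EF_Task 3=4, EF_Task 4=7) = 7; EF_Task 5 = 7+7 = 14
ES_Task 6 = max(EF_Task 1=5, EF_Task 2=13) = 13; EF_Task 6 = 13+11 = 24
ES_Task 7 = 5; EF_Task 7 = 5+11 = 16
ES_Task 8 = max(EF_Task 3=4, EF_Task 5=14, EF_Task 6=24, EF_Task 7=16) = 24; EF_Task 8 = 24+8 = 32
Expected project duration μ = 32 hours. Critical path: Task 2 → Task 6 → Task 8.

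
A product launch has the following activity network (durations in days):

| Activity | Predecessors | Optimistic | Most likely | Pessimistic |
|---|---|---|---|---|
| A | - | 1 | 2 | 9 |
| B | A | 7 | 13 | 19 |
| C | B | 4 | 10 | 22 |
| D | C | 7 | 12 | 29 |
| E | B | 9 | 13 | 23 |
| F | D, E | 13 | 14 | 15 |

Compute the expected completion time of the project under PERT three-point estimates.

te_A = (1 + 4·2 + 9)/6 = 18/6 = 3
te_B = (7 + 4·13 + 19)/6 = 78/6 = 13
te_C = (4 + 4·10 + 22)/6 = 66/6 = 11
te_D = (7 + 4·12 + 29)/6 = 84/6 = 14
te_E = (9 + 4·13 + 23)/6 = 84/6 = 14
te_F = (13 + 4·14 + 15)/6 = 84/6 = 14

Forward pass:
ES_A = 0; EF_A = 3
ES_B = 3; EF_B = 3+13 = 16
ES_C = 16; EF_C = 16+11 = 27
ES_D = 27; EF_D = 27+14 = 41
ES_E = 16; EF_E = 16+14 = 30
ES_F = max(EF_D=41, EF_E=30) = 41; EF_F = 41+14 = 55
Expected project duration μ = 55 days. Critical path: A → B → C → D → F.

55 days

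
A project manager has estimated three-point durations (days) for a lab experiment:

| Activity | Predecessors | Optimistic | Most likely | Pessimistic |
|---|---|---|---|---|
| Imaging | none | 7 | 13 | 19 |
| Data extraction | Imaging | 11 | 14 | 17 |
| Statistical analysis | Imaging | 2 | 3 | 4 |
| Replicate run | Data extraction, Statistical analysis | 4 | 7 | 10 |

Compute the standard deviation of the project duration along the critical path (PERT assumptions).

te_Imaging = (7 + 4·13 + 19)/6 = 78/6 = 13; σ²_Imaging = ((19−7)/6)² = 4.000
te_Data extraction = (11 + 4·14 + 17)/6 = 84/6 = 14; σ²_Data extraction = ((17−11)/6)² = 1.000
te_Statistical analysis = (2 + 4·3 + 4)/6 = 18/6 = 3; σ²_Statistical analysis = ((4−2)/6)² = 0.111
te_Replicate run = (4 + 4·7 + 10)/6 = 42/6 = 7; σ²_Replicate run = ((10−4)/6)² = 1.000

Forward pass:
ES_Imaging = 0; EF_Imaging = 13
ES_Data extraction = 13; EF_Data extraction = 13+14 = 27
ES_Statistical analysis = 13; EF_Statistical analysis = 13+3 = 16
ES_Replicate run = max(EF_Data extraction=27, EF_Statistical analysis=16) = 27; EF_Replicate run = 27+7 = 34
Expected project duration μ = 34 days. Critical path: Imaging → Data extraction → Replicate run.

Variance along critical path = 4.000 + 1.000 + 1.000 = 6.000
σ = √6.000 = 2.449 days

2.45 days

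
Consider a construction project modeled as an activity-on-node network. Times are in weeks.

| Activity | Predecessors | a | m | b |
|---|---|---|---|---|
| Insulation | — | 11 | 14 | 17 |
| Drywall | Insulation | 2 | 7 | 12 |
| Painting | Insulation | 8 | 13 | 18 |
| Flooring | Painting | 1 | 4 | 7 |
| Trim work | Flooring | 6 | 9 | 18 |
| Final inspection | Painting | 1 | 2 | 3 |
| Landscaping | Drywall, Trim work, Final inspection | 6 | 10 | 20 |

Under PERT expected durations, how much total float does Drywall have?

te_Insulation = (11 + 4·14 + 17)/6 = 84/6 = 14
te_Drywall = (2 + 4·7 + 12)/6 = 42/6 = 7
te_Painting = (8 + 4·13 + 18)/6 = 78/6 = 13
te_Flooring = (1 + 4·4 + 7)/6 = 24/6 = 4
te_Trim work = (6 + 4·9 + 18)/6 = 60/6 = 10
te_Final inspection = (1 + 4·2 + 3)/6 = 12/6 = 2
te_Landscaping = (6 + 4·10 + 20)/6 = 66/6 = 11

Forward pass:
ES_Insulation = 0; EF_Insulation = 14
ES_Drywall = 14; EF_Drywall = 14+7 = 21
ES_Painting = 14; EF_Painting = 14+13 = 27
ES_Flooring = 27; EF_Flooring = 27+4 = 31
ES_Trim work = 31; EF_Trim work = 31+10 = 41
ES_Final inspection = 27; EF_Final inspection = 27+2 = 29
ES_Landscaping = max(EF_Drywall=21, EF_Trim work=41, EF_Final inspection=29) = 41; EF_Landscaping = 41+11 = 52
Expected project duration μ = 52 weeks. Critical path: Insulation → Painting → Flooring → Trim work → Landscaping.

Backward pass:
LF_Landscaping = 52; LS_Landscaping = 52−11 = 41
LF_Final inspection = LS_Landscaping = 41; LS_Final inspection = 41−2 = 39
LF_Trim work = LS_Landscaping = 41; LS_Trim work = 41−10 = 31
LF_Flooring = LS_Trim work = 31; LS_Flooring = 31−4 = 27
LF_Painting = min(LS_Flooring=27, LS_Final inspection=39) = 27; LS_Painting = 27−13 = 14
LF_Drywall = LS_Landscaping = 41; LS_Drywall = 41−7 = 34
LF_Insulation = min(LS_Drywall=34, LS_Painting=14) = 14; LS_Insulation = 14−14 = 0
Slack_Drywall = LS_Drywall − ES_Drywall = 34 − 14 = 20

20 weeks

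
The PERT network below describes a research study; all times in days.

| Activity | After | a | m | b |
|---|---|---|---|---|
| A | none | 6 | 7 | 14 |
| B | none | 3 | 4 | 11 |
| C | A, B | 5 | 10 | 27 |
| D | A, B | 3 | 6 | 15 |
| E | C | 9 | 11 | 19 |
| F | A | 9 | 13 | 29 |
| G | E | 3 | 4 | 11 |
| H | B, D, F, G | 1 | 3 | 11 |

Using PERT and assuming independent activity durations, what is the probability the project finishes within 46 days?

0.854

te_A = (6 + 4·7 + 14)/6 = 48/6 = 8; σ²_A = ((14−6)/6)² = 1.778
te_B = (3 + 4·4 + 11)/6 = 30/6 = 5; σ²_B = ((11−3)/6)² = 1.778
te_C = (5 + 4·10 + 27)/6 = 72/6 = 12; σ²_C = ((27−5)/6)² = 13.444
te_D = (3 + 4·6 + 15)/6 = 42/6 = 7; σ²_D = ((15−3)/6)² = 4.000
te_E = (9 + 4·11 + 19)/6 = 72/6 = 12; σ²_E = ((19−9)/6)² = 2.778
te_F = (9 + 4·13 + 29)/6 = 90/6 = 15; σ²_F = ((29−9)/6)² = 11.111
te_G = (3 + 4·4 + 11)/6 = 30/6 = 5; σ²_G = ((11−3)/6)² = 1.778
te_H = (1 + 4·3 + 11)/6 = 24/6 = 4; σ²_H = ((11−1)/6)² = 2.778

Forward pass:
ES_A = 0; EF_A = 8
ES_B = 0; EF_B = 5
ES_C = max(EF_A=8, EF_B=5) = 8; EF_C = 8+12 = 20
ES_D = max(EF_A=8, EF_B=5) = 8; EF_D = 8+7 = 15
ES_E = 20; EF_E = 20+12 = 32
ES_F = 8; EF_F = 8+15 = 23
ES_G = 32; EF_G = 32+5 = 37
ES_H = max(EF_B=5, EF_D=15, EF_F=23, EF_G=37) = 37; EF_H = 37+4 = 41
Expected project duration μ = 41 days. Critical path: A → C → E → G → H.

Variance along critical path = 1.778 + 13.444 + 2.778 + 1.778 + 2.778 = 22.556; σ = √22.556 = 4.749 days.
Z = (46 − 41) / 4.749 = 1.053
P(T ≤ 46) = Φ(1.053) ≈ 0.854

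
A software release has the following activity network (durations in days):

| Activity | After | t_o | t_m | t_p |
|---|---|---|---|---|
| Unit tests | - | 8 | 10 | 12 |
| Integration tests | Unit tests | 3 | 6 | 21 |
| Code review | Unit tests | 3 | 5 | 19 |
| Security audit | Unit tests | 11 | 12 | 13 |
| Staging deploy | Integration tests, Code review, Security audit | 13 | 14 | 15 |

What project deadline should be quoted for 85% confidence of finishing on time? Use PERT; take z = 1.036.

te_Unit tests = (8 + 4·10 + 12)/6 = 60/6 = 10; σ²_Unit tests = ((12−8)/6)² = 0.444
te_Integration tests = (3 + 4·6 + 21)/6 = 48/6 = 8; σ²_Integration tests = ((21−3)/6)² = 9.000
te_Code review = (3 + 4·5 + 19)/6 = 42/6 = 7; σ²_Code review = ((19−3)/6)² = 7.111
te_Security audit = (11 + 4·12 + 13)/6 = 72/6 = 12; σ²_Security audit = ((13−11)/6)² = 0.111
te_Staging deploy = (13 + 4·14 + 15)/6 = 84/6 = 14; σ²_Staging deploy = ((15−13)/6)² = 0.111

Forward pass:
ES_Unit tests = 0; EF_Unit tests = 10
ES_Integration tests = 10; EF_Integration tests = 10+8 = 18
ES_Code review = 10; EF_Code review = 10+7 = 17
ES_Security audit = 10; EF_Security audit = 10+12 = 22
ES_Staging deploy = max(EF_Integration tests=18, EF_Code review=17, EF_Security audit=22) = 22; EF_Staging deploy = 22+14 = 36
Expected project duration μ = 36 days. Critical path: Unit tests → Security audit → Staging deploy.

Variance along critical path = 0.444 + 0.111 + 0.111 = 0.667; σ = 0.816 days.
D = μ + z·σ = 36 + 1.036·0.816 = 36.8 days

36.8 days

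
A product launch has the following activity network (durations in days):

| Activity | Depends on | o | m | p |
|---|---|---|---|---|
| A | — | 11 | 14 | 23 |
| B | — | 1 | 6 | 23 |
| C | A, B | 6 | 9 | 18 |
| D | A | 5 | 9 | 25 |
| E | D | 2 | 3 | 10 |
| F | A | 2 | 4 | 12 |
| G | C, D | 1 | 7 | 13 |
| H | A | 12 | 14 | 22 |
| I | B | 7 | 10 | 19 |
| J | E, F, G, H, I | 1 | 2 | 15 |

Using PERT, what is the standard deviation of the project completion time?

te_A = (11 + 4·14 + 23)/6 = 90/6 = 15; σ²_A = ((23−11)/6)² = 4.000
te_B = (1 + 4·6 + 23)/6 = 48/6 = 8; σ²_B = ((23−1)/6)² = 13.444
te_C = (6 + 4·9 + 18)/6 = 60/6 = 10; σ²_C = ((18−6)/6)² = 4.000
te_D = (5 + 4·9 + 25)/6 = 66/6 = 11; σ²_D = ((25−5)/6)² = 11.111
te_E = (2 + 4·3 + 10)/6 = 24/6 = 4; σ²_E = ((10−2)/6)² = 1.778
te_F = (2 + 4·4 + 12)/6 = 30/6 = 5; σ²_F = ((12−2)/6)² = 2.778
te_G = (1 + 4·7 + 13)/6 = 42/6 = 7; σ²_G = ((13−1)/6)² = 4.000
te_H = (12 + 4·14 + 22)/6 = 90/6 = 15; σ²_H = ((22−12)/6)² = 2.778
te_I = (7 + 4·10 + 19)/6 = 66/6 = 11; σ²_I = ((19−7)/6)² = 4.000
te_J = (1 + 4·2 + 15)/6 = 24/6 = 4; σ²_J = ((15−1)/6)² = 5.444

Forward pass:
ES_A = 0; EF_A = 15
ES_B = 0; EF_B = 8
ES_C = max(EF_A=15, EF_B=8) = 15; EF_C = 15+10 = 25
ES_D = 15; EF_D = 15+11 = 26
ES_E = 26; EF_E = 26+4 = 30
ES_F = 15; EF_F = 15+5 = 20
ES_G = max(EF_C=25, EF_D=26) = 26; EF_G = 26+7 = 33
ES_H = 15; EF_H = 15+15 = 30
ES_I = 8; EF_I = 8+11 = 19
ES_J = max(EF_E=30, EF_F=20, EF_G=33, EF_H=30, EF_I=19) = 33; EF_J = 33+4 = 37
Expected project duration μ = 37 days. Critical path: A → D → G → J.

Variance along critical path = 4.000 + 11.111 + 4.000 + 5.444 = 24.556
σ = √24.556 = 4.955 days

4.96 days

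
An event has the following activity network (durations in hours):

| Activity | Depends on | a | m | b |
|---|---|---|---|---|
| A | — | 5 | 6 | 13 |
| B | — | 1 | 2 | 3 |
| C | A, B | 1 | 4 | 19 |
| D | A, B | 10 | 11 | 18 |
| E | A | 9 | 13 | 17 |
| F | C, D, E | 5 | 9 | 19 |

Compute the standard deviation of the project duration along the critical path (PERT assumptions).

te_A = (5 + 4·6 + 13)/6 = 42/6 = 7; σ²_A = ((13−5)/6)² = 1.778
te_B = (1 + 4·2 + 3)/6 = 12/6 = 2; σ²_B = ((3−1)/6)² = 0.111
te_C = (1 + 4·4 + 19)/6 = 36/6 = 6; σ²_C = ((19−1)/6)² = 9.000
te_D = (10 + 4·11 + 18)/6 = 72/6 = 12; σ²_D = ((18−10)/6)² = 1.778
te_E = (9 + 4·13 + 17)/6 = 78/6 = 13; σ²_E = ((17−9)/6)² = 1.778
te_F = (5 + 4·9 + 19)/6 = 60/6 = 10; σ²_F = ((19−5)/6)² = 5.444

Forward pass:
ES_A = 0; EF_A = 7
ES_B = 0; EF_B = 2
ES_C = max(EF_A=7, EF_B=2) = 7; EF_C = 7+6 = 13
ES_D = max(EF_A=7, EF_B=2) = 7; EF_D = 7+12 = 19
ES_E = 7; EF_E = 7+13 = 20
ES_F = max(EF_C=13, EF_D=19, EF_E=20) = 20; EF_F = 20+10 = 30
Expected project duration μ = 30 hours. Critical path: A → E → F.

Variance along critical path = 1.778 + 1.778 + 5.444 = 9.000
σ = √9.000 = 3.000 hours

3.00 hours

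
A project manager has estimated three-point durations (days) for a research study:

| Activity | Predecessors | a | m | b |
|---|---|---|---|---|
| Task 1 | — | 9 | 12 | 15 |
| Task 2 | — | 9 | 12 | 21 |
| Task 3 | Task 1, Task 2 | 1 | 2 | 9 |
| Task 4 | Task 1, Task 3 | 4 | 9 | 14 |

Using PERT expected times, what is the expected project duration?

te_Task 1 = (9 + 4·12 + 15)/6 = 72/6 = 12
te_Task 2 = (9 + 4·12 + 21)/6 = 78/6 = 13
te_Task 3 = (1 + 4·2 + 9)/6 = 18/6 = 3
te_Task 4 = (4 + 4·9 + 14)/6 = 54/6 = 9

Forward pass:
ES_Task 1 = 0; EF_Task 1 = 12
ES_Task 2 = 0; EF_Task 2 = 13
ES_Task 3 = max(EF_Task 1=12, EF_Task 2=13) = 13; EF_Task 3 = 13+3 = 16
ES_Task 4 = max(EF_Task 1=12, EF_Task 3=16) = 16; EF_Task 4 = 16+9 = 25
Expected project duration μ = 25 days. Critical path: Task 2 → Task 3 → Task 4.

25 days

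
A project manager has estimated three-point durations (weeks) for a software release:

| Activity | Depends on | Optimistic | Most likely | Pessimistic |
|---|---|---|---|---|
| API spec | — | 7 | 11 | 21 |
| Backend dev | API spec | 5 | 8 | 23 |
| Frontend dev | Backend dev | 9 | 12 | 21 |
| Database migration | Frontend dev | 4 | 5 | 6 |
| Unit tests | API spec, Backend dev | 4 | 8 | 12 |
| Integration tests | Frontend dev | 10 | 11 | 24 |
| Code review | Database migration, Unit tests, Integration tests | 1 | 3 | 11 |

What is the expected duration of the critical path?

52 weeks

te_API spec = (7 + 4·11 + 21)/6 = 72/6 = 12
te_Backend dev = (5 + 4·8 + 23)/6 = 60/6 = 10
te_Frontend dev = (9 + 4·12 + 21)/6 = 78/6 = 13
te_Database migration = (4 + 4·5 + 6)/6 = 30/6 = 5
te_Unit tests = (4 + 4·8 + 12)/6 = 48/6 = 8
te_Integration tests = (10 + 4·11 + 24)/6 = 78/6 = 13
te_Code review = (1 + 4·3 + 11)/6 = 24/6 = 4

Forward pass:
ES_API spec = 0; EF_API spec = 12
ES_Backend dev = 12; EF_Backend dev = 12+10 = 22
ES_Frontend dev = 22; EF_Frontend dev = 22+13 = 35
ES_Database migration = 35; EF_Database migration = 35+5 = 40
ES_Unit tests = max(EF_API spec=12, EF_Backend dev=22) = 22; EF_Unit tests = 22+8 = 30
ES_Integration tests = 35; EF_Integration tests = 35+13 = 48
ES_Code review = max(EF_Database migration=40, EF_Unit tests=30, EF_Integration tests=48) = 48; EF_Code review = 48+4 = 52
Expected project duration μ = 52 weeks. Critical path: API spec → Backend dev → Frontend dev → Integration tests → Code review.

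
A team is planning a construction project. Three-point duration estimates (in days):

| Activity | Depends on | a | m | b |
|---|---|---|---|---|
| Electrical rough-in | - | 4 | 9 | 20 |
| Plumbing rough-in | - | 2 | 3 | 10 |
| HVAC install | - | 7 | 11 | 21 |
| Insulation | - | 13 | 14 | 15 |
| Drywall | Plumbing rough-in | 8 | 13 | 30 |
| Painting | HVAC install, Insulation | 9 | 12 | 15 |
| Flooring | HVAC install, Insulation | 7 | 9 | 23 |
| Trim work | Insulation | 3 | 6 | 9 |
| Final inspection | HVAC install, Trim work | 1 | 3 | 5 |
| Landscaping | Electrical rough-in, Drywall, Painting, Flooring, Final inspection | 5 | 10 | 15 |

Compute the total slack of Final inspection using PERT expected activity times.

3 days

te_Electrical rough-in = (4 + 4·9 + 20)/6 = 60/6 = 10
te_Plumbing rough-in = (2 + 4·3 + 10)/6 = 24/6 = 4
te_HVAC install = (7 + 4·11 + 21)/6 = 72/6 = 12
te_Insulation = (13 + 4·14 + 15)/6 = 84/6 = 14
te_Drywall = (8 + 4·13 + 30)/6 = 90/6 = 15
te_Painting = (9 + 4·12 + 15)/6 = 72/6 = 12
te_Flooring = (7 + 4·9 + 23)/6 = 66/6 = 11
te_Trim work = (3 + 4·6 + 9)/6 = 36/6 = 6
te_Final inspection = (1 + 4·3 + 5)/6 = 18/6 = 3
te_Landscaping = (5 + 4·10 + 15)/6 = 60/6 = 10

Forward pass:
ES_Electrical rough-in = 0; EF_Electrical rough-in = 10
ES_Plumbing rough-in = 0; EF_Plumbing rough-in = 4
ES_HVAC install = 0; EF_HVAC install = 12
ES_Insulation = 0; EF_Insulation = 14
ES_Drywall = 4; EF_Drywall = 4+15 = 19
ES_Painting = max(EF_HVAC install=12, EF_Insulation=14) = 14; EF_Painting = 14+12 = 26
ES_Flooring = max(EF_HVAC install=12, EF_Insulation=14) = 14; EF_Flooring = 14+11 = 25
ES_Trim work = 14; EF_Trim work = 14+6 = 20
ES_Final inspection = max(EF_HVAC install=12, EF_Trim work=20) = 20; EF_Final inspection = 20+3 = 23
ES_Landscaping = max(EF_Electrical rough-in=10, EF_Drywall=19, EF_Painting=26, EF_Flooring=25, EF_Final inspection=23) = 26; EF_Landscaping = 26+10 = 36
Expected project duration μ = 36 days. Critical path: Insulation → Painting → Landscaping.

Backward pass:
LF_Landscaping = 36; LS_Landscaping = 36−10 = 26
LF_Final inspection = LS_Landscaping = 26; LS_Final inspection = 26−3 = 23
LF_Trim work = LS_Final inspection = 23; LS_Trim work = 23−6 = 17
LF_Flooring = LS_Landscaping = 26; LS_Flooring = 26−11 = 15
LF_Painting = LS_Landscaping = 26; LS_Painting = 26−12 = 14
LF_Drywall = LS_Landscaping = 26; LS_Drywall = 26−15 = 11
LF_Insulation = min(LS_Painting=14, LS_Flooring=15, LS_Trim work=17) = 14; LS_Insulation = 14−14 = 0
LF_HVAC install = min(LS_Painting=14, LS_Flooring=15, LS_Final inspection=23) = 14; LS_HVAC install = 14−12 = 2
LF_Plumbing rough-in = LS_Drywall = 11; LS_Plumbing rough-in = 11−4 = 7
LF_Electrical rough-in = LS_Landscaping = 26; LS_Electrical rough-in = 26−10 = 16
Slack_Final inspection = LS_Final inspection − ES_Final inspection = 23 − 20 = 3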